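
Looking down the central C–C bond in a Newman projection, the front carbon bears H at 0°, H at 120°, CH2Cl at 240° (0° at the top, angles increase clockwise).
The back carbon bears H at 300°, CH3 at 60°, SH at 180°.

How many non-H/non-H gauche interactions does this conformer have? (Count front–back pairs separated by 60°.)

1

Non-H gauche pairs: CH2Cl(240°)/SH(180°) — 1 interaction.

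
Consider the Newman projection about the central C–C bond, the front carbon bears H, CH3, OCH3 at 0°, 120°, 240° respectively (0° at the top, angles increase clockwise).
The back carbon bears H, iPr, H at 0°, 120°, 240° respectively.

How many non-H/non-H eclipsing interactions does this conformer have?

Non-H eclipsing pairs: CH3(120°)/iPr(120°) — 1 interaction.

1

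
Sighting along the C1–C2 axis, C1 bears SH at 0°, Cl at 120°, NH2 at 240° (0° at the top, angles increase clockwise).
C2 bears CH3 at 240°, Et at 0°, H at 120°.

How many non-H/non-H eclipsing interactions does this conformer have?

2

Non-H eclipsing pairs: SH(0°)/Et(0°); NH2(240°)/CH3(240°) — 2 interactions.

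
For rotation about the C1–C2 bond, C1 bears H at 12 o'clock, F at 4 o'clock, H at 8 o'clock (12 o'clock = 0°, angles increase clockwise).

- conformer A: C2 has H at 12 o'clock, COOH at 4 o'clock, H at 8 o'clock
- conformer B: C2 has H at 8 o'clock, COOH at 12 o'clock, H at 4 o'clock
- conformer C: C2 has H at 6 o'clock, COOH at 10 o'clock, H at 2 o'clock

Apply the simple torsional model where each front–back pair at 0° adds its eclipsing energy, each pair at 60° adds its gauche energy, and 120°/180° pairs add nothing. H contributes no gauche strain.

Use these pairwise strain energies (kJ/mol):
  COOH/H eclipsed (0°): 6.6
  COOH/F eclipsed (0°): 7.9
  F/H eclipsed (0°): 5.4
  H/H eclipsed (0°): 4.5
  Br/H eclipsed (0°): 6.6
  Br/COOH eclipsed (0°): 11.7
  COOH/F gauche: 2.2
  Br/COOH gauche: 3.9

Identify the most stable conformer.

A (eclipsed): H(0°)/H(0°) eclipsed 4.5; F(120°)/COOH(120°) eclipsed 7.9; H(240°)/H(240°) eclipsed 4.5 → 16.9 kJ/mol.
B (eclipsed): H(0°)/COOH(0°) eclipsed 6.6; F(120°)/H(120°) eclipsed 5.4; H(240°)/H(240°) eclipsed 4.5 → 16.5 kJ/mol.
C (staggered): no non-H gauche contacts → 0.0 kJ/mol.
C has the lowest total (0.0 kJ/mol).

C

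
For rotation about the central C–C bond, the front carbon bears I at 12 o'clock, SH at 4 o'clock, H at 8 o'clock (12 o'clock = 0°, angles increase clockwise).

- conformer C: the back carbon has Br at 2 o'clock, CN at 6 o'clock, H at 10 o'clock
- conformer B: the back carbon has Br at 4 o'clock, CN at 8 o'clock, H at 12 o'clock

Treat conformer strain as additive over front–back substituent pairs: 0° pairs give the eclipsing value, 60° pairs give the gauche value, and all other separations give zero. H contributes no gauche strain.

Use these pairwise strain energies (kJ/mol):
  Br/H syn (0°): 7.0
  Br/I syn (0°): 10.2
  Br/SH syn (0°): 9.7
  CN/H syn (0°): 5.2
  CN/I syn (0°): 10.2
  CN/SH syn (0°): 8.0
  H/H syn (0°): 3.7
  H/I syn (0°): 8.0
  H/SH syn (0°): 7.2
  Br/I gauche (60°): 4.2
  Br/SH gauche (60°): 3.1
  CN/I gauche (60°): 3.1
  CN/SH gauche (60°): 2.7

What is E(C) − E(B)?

-12.9 kJ/mol

C (staggered): I–Br gauche, SH–Br gauche, SH–CN gauche; 4.2 + 3.1 + 2.7 = 10.0 kJ/mol.
B (eclipsed): I–H eclipsed, SH–Br eclipsed, H–CN eclipsed; 8.0 + 9.7 + 5.2 = 22.9 kJ/mol.
E(C) − E(B) = 10.0 − 22.9 = -12.9 kJ/mol.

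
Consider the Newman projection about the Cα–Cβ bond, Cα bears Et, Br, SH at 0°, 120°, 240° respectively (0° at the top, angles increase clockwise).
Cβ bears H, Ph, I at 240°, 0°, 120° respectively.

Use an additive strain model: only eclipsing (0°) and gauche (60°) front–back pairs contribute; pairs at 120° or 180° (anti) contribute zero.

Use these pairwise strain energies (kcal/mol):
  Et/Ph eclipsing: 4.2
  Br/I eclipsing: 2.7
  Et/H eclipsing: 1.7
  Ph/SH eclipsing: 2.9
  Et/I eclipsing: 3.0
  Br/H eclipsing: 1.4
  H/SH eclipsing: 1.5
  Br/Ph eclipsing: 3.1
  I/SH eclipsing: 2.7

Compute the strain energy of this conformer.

This conformer (eclipsed): Et–Ph eclipsed, Br–I eclipsed, SH–H eclipsed; 4.2 + 2.7 + 1.5 = 8.4 kcal/mol.

8.4 kcal/mol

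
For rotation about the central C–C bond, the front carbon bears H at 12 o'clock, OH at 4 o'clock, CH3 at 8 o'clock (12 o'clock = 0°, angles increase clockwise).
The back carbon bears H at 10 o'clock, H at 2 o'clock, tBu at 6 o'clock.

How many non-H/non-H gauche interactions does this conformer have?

2

Non-H gauche pairs: OH(120°)/tBu(180°); CH3(240°)/tBu(180°) — 2 interactions.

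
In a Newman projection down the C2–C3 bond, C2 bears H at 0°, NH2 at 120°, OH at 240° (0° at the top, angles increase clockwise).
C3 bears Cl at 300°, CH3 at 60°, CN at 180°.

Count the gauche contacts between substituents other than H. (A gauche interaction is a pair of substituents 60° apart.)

4

Non-H gauche pairs: NH2(120°)/CH3(60°); NH2(120°)/CN(180°); OH(240°)/Cl(300°); OH(240°)/CN(180°) — 4 interactions.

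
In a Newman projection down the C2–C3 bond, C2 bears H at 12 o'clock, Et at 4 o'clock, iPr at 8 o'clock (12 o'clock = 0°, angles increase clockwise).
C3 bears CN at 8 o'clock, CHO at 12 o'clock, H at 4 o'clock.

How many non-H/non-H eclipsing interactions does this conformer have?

1

Non-H eclipsing pairs: iPr(240°)/CN(240°) — 1 interaction.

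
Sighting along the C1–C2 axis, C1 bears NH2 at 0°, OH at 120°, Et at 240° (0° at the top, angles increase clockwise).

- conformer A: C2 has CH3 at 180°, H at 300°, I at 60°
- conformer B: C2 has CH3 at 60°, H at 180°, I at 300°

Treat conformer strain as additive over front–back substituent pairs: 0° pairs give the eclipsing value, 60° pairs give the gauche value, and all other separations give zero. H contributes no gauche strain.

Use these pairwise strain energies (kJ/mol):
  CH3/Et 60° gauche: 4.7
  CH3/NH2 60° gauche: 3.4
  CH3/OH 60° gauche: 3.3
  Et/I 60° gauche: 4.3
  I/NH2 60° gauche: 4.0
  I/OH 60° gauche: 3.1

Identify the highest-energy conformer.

A

A (staggered): NH2–I gauche, OH–CH3 gauche, OH–I gauche, Et–CH3 gauche; 4.0 + 3.3 + 3.1 + 4.7 = 15.1 kJ/mol.
B (staggered): NH2–CH3 gauche, NH2–I gauche, OH–CH3 gauche, Et–I gauche; 3.4 + 4.0 + 3.3 + 4.3 = 15.0 kJ/mol.
A has the highest total (15.1 kJ/mol).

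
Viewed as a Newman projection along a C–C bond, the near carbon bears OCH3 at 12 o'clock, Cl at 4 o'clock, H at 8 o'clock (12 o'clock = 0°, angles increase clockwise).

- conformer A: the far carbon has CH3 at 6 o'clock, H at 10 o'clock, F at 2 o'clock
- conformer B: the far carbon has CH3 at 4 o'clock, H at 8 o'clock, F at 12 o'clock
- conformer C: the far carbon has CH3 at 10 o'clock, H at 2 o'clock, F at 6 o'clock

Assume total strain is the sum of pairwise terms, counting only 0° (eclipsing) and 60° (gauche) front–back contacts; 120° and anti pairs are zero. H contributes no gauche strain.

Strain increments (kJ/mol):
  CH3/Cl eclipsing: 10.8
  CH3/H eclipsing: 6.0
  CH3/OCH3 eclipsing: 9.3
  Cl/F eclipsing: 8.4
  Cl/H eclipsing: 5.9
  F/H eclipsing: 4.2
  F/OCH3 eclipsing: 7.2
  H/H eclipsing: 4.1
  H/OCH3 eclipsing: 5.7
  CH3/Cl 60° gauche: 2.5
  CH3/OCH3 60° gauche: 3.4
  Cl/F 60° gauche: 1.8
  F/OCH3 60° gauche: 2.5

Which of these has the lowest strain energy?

C

A (staggered): OCH3(0°)/F(60°) gauche 2.5; Cl(120°)/CH3(180°) gauche 2.5; Cl(120°)/F(60°) gauche 1.8 → 6.8 kJ/mol.
B (eclipsed): OCH3(0°)/F(0°) eclipsed 7.2; Cl(120°)/CH3(120°) eclipsed 10.8; H(240°)/H(240°) eclipsed 4.1 → 22.1 kJ/mol.
C (staggered): OCH3(0°)/CH3(300°) gauche 3.4; Cl(120°)/F(180°) gauche 1.8 → 5.2 kJ/mol.
C has the lowest total (5.2 kJ/mol).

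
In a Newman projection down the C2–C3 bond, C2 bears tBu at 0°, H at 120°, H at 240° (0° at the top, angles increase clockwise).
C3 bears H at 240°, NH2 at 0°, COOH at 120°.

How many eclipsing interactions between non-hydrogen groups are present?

Non-H eclipsing pairs: tBu(0°)/NH2(0°) — 1 interaction.

1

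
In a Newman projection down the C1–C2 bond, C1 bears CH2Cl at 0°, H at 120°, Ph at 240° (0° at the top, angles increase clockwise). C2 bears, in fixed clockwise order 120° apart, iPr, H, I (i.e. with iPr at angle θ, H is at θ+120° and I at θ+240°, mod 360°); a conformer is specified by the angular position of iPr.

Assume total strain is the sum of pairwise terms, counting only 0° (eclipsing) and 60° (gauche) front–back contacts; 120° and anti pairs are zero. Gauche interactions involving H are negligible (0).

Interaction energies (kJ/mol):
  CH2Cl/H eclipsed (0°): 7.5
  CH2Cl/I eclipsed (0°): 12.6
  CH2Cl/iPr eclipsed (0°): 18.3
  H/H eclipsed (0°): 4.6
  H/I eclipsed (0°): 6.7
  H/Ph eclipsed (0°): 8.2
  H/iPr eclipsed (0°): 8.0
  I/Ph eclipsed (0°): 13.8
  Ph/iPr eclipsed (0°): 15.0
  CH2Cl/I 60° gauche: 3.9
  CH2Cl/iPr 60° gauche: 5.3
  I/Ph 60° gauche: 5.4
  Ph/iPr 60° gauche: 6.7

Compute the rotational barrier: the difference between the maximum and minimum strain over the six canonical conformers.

iPr at 0° (eclipsed): CH2Cl(0°)/iPr(0°) eclipsed 18.3; H(120°)/H(120°) eclipsed 4.6; Ph(240°)/I(240°) eclipsed 13.8 → 36.7 kJ/mol.
iPr at 60° (staggered): CH2Cl(0°)/iPr(60°) gauche 5.3; CH2Cl(0°)/I(300°) gauche 3.9; Ph(240°)/I(300°) gauche 5.4 → 14.6 kJ/mol.
iPr at 120° (eclipsed): CH2Cl(0°)/I(0°) eclipsed 12.6; H(120°)/iPr(120°) eclipsed 8.0; Ph(240°)/H(240°) eclipsed 8.2 → 28.8 kJ/mol.
iPr at 180° (staggered): CH2Cl(0°)/I(60°) gauche 3.9; Ph(240°)/iPr(180°) gauche 6.7 → 10.6 kJ/mol.
iPr at 240° (eclipsed): CH2Cl(0°)/H(0°) eclipsed 7.5; H(120°)/I(120°) eclipsed 6.7; Ph(240°)/iPr(240°) eclipsed 15.0 → 29.2 kJ/mol.
iPr at 300° (staggered): CH2Cl(0°)/iPr(300°) gauche 5.3; Ph(240°)/iPr(300°) gauche 6.7; Ph(240°)/I(180°) gauche 5.4 → 17.4 kJ/mol.
Max at 0° (36.7 kJ/mol), min at 180° (10.6 kJ/mol); barrier = 26.1 kJ/mol.

26.1 kJ/mol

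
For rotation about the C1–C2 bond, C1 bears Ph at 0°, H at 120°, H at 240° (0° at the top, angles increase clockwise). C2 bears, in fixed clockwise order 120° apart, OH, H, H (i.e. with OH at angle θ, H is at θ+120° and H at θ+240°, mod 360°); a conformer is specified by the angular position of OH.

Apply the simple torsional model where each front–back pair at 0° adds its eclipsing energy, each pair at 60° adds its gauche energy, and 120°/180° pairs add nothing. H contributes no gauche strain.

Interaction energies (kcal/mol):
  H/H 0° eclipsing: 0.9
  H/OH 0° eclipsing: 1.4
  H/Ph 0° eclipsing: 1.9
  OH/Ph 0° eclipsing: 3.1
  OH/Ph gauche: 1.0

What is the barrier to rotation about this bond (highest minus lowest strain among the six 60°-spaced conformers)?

OH at 0° (eclipsed): Ph–OH eclipsed, H–H eclipsed, H–H eclipsed; 3.1 + 0.9 + 0.9 = 4.9 kcal/mol.
OH at 60° (staggered): Ph–OH gauche; 1.0 = 1.0 kcal/mol.
OH at 120° (eclipsed): Ph–H eclipsed, H–OH eclipsed, H–H eclipsed; 1.9 + 1.4 + 0.9 = 4.2 kcal/mol.
OH at 180° (staggered): no non-H gauche contacts → 0.0 kcal/mol.
OH at 240° (eclipsed): Ph–H eclipsed, H–H eclipsed, H–OH eclipsed; 1.9 + 0.9 + 1.4 = 4.2 kcal/mol.
OH at 300° (staggered): Ph–OH gauche; 1.0 = 1.0 kcal/mol.
Max at 0° (4.9 kcal/mol), min at 180° (0.0 kcal/mol); barrier = 4.9 kcal/mol.

4.9 kcal/mol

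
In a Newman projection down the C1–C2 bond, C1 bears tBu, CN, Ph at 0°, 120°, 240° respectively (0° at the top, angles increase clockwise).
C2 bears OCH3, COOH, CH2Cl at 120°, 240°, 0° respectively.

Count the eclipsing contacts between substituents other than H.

3

Non-H eclipsing pairs: tBu(0°)/CH2Cl(0°); CN(120°)/OCH3(120°); Ph(240°)/COOH(240°) — 3 interactions.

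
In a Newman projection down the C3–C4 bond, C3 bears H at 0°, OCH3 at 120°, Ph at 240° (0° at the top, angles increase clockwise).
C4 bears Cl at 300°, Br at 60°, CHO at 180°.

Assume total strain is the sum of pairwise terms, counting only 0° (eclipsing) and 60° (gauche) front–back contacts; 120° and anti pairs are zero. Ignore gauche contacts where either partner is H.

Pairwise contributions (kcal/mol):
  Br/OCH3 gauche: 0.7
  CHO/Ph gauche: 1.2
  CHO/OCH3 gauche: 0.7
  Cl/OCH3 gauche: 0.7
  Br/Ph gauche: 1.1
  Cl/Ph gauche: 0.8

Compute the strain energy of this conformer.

This conformer (staggered): OCH3–Br gauche, OCH3–CHO gauche, Ph–Cl gauche, Ph–CHO gauche; 0.7 + 0.7 + 0.8 + 1.2 = 3.4 kcal/mol.

3.4 kcal/mol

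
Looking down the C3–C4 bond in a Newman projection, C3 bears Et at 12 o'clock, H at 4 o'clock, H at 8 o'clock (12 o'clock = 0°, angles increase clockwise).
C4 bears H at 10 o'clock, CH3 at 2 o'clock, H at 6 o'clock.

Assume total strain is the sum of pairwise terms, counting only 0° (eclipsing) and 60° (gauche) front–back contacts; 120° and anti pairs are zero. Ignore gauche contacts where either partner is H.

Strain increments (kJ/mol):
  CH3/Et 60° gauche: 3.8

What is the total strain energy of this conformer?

This conformer (staggered): Et–CH3 gauche; 3.8 = 3.8 kJ/mol.

3.8 kJ/mol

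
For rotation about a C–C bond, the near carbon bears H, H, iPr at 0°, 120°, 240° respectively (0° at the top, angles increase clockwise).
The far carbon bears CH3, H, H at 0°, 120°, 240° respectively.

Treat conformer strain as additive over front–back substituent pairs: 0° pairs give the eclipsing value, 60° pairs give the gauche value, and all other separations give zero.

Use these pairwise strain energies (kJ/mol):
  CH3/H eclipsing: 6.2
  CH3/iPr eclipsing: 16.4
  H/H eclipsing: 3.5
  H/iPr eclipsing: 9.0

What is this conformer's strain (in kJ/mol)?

This conformer (eclipsed): H–CH3 eclipsed, H–H eclipsed, iPr–H eclipsed; 6.2 + 3.5 + 9.0 = 18.7 kJ/mol.

18.7 kJ/mol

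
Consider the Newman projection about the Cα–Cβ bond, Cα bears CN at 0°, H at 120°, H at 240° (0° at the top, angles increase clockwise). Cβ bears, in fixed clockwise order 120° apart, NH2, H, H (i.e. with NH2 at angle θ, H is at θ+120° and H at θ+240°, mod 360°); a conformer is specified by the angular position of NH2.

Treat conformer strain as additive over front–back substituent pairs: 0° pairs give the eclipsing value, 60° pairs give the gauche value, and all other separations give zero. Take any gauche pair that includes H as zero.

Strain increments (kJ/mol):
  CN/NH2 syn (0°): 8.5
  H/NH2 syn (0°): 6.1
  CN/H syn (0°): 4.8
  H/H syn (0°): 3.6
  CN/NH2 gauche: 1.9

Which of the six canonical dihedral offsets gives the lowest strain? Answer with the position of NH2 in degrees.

NH2 at 0° (eclipsed): CN(0°)/NH2(0°) eclipsed 8.5; H(120°)/H(120°) eclipsed 3.6; H(240°)/H(240°) eclipsed 3.6 → 15.7 kJ/mol.
NH2 at 60° (staggered): CN(0°)/NH2(60°) gauche 1.9 → 1.9 kJ/mol.
NH2 at 120° (eclipsed): CN(0°)/H(0°) eclipsed 4.8; H(120°)/NH2(120°) eclipsed 6.1; H(240°)/H(240°) eclipsed 3.6 → 14.5 kJ/mol.
NH2 at 180° (staggered): no non-H gauche contacts → 0.0 kJ/mol.
NH2 at 240° (eclipsed): CN(0°)/H(0°) eclipsed 4.8; H(120°)/H(120°) eclipsed 3.6; H(240°)/NH2(240°) eclipsed 6.1 → 14.5 kJ/mol.
NH2 at 300° (staggered): CN(0°)/NH2(300°) gauche 1.9 → 1.9 kJ/mol.
The minimum (0.0 kJ/mol) occurs with NH2 at 180°.

180°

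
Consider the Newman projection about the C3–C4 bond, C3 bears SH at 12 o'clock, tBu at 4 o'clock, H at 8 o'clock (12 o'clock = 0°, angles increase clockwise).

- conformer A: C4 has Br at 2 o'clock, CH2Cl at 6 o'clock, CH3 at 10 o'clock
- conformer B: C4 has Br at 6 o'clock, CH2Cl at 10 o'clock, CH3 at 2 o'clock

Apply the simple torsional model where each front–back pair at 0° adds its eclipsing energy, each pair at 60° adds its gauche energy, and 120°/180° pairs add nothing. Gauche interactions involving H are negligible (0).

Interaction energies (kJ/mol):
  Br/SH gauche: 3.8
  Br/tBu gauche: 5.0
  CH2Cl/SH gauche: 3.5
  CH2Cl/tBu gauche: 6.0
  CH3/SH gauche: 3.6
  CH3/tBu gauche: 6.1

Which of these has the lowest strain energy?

A (staggered): SH–Br gauche, SH–CH3 gauche, tBu–Br gauche, tBu–CH2Cl gauche; 3.8 + 3.6 + 5.0 + 6.0 = 18.4 kJ/mol.
B (staggered): SH–CH2Cl gauche, SH–CH3 gauche, tBu–Br gauche, tBu–CH3 gauche; 3.5 + 3.6 + 5.0 + 6.1 = 18.2 kJ/mol.
B has the lowest total (18.2 kJ/mol).

B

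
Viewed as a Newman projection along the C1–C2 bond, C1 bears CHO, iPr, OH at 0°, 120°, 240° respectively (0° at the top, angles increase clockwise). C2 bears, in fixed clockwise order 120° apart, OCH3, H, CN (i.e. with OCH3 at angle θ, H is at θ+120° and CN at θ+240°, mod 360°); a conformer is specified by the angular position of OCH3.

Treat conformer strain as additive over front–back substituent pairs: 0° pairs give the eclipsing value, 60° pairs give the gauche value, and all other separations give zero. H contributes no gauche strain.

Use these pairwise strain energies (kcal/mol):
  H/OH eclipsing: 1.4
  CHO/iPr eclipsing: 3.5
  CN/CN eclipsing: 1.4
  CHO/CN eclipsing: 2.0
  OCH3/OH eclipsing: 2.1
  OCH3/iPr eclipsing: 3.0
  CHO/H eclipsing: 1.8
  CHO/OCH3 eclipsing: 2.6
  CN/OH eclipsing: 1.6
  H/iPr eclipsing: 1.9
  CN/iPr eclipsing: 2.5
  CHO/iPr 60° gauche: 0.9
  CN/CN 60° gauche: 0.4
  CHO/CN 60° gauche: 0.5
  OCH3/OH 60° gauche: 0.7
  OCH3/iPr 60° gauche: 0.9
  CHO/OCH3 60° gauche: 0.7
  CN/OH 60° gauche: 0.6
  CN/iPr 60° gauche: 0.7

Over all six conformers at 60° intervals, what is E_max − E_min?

OCH3 at 0° (eclipsed): CHO–OCH3 eclipsed, iPr–H eclipsed, OH–CN eclipsed; 2.6 + 1.9 + 1.6 = 6.1 kcal/mol.
OCH3 at 60° (staggered): CHO–OCH3 gauche, CHO–CN gauche, iPr–OCH3 gauche, OH–CN gauche; 0.7 + 0.5 + 0.9 + 0.6 = 2.7 kcal/mol.
OCH3 at 120° (eclipsed): CHO–CN eclipsed, iPr–OCH3 eclipsed, OH–H eclipsed; 2.0 + 3.0 + 1.4 = 6.4 kcal/mol.
OCH3 at 180° (staggered): CHO–CN gauche, iPr–OCH3 gauche, iPr–CN gauche, OH–OCH3 gauche; 0.5 + 0.9 + 0.7 + 0.7 = 2.8 kcal/mol.
OCH3 at 240° (eclipsed): CHO–H eclipsed, iPr–CN eclipsed, OH–OCH3 eclipsed; 1.8 + 2.5 + 2.1 = 6.4 kcal/mol.
OCH3 at 300° (staggered): CHO–OCH3 gauche, iPr–CN gauche, OH–OCH3 gauche, OH–CN gauche; 0.7 + 0.7 + 0.7 + 0.6 = 2.7 kcal/mol.
Max at 120° (6.4 kcal/mol), min at 60° (2.7 kcal/mol); barrier = 3.7 kcal/mol.

3.7 kcal/mol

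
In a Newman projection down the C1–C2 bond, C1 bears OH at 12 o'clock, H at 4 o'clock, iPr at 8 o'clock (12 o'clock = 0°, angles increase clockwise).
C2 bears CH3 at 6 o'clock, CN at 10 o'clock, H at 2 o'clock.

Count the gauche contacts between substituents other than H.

Non-H gauche pairs: OH(0°)/CN(300°); iPr(240°)/CH3(180°); iPr(240°)/CN(300°) — 3 interactions.

3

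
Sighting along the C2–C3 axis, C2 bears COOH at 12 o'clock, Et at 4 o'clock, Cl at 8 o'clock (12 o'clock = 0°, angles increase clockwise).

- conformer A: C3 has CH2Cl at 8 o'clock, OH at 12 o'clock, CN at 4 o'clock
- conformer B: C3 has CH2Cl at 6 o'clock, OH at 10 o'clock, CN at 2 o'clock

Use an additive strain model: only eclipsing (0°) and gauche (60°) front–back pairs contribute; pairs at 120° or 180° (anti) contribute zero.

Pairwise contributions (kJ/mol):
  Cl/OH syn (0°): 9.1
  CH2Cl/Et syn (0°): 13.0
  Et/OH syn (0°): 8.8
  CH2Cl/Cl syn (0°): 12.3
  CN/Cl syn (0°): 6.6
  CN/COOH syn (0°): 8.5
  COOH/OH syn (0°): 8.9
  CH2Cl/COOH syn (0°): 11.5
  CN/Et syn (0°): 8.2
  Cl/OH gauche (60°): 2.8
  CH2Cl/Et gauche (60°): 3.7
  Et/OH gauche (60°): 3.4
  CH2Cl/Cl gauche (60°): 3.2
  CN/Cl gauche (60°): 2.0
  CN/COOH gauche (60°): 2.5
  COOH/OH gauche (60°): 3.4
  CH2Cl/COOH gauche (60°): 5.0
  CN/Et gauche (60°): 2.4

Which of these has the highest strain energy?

A (eclipsed): COOH(0°)/OH(0°) eclipsed 8.9; Et(120°)/CN(120°) eclipsed 8.2; Cl(240°)/CH2Cl(240°) eclipsed 12.3 → 29.4 kJ/mol.
B (staggered): COOH(0°)/OH(300°) gauche 3.4; COOH(0°)/CN(60°) gauche 2.5; Et(120°)/CH2Cl(180°) gauche 3.7; Et(120°)/CN(60°) gauche 2.4; Cl(240°)/CH2Cl(180°) gauche 3.2; Cl(240°)/OH(300°) gauche 2.8 → 18.0 kJ/mol.
A has the highest total (29.4 kJ/mol).

A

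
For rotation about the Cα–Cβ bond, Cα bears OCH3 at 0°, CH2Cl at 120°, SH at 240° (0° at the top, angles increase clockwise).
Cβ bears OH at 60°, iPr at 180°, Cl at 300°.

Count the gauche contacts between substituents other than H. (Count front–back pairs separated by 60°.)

6

Non-H gauche pairs: OCH3(0°)/OH(60°); OCH3(0°)/Cl(300°); CH2Cl(120°)/OH(60°); CH2Cl(120°)/iPr(180°); SH(240°)/iPr(180°); SH(240°)/Cl(300°) — 6 interactions.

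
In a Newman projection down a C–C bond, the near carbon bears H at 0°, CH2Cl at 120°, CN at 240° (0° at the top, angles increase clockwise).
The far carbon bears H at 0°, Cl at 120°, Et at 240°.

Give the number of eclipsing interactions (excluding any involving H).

2

Non-H eclipsing pairs: CH2Cl(120°)/Cl(120°); CN(240°)/Et(240°) — 2 interactions.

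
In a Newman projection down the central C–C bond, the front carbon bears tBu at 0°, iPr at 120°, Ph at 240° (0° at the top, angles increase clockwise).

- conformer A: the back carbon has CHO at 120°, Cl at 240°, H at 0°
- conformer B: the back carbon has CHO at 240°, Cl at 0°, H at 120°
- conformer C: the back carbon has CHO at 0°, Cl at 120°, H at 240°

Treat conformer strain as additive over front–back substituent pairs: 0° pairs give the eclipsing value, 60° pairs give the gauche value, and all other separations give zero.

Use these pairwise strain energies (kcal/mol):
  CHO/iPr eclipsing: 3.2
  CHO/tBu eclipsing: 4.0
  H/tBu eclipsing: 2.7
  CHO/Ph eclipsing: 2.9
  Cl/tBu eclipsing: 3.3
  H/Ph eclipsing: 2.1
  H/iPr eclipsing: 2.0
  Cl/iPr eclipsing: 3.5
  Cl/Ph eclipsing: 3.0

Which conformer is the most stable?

A (eclipsed): tBu(0°)/H(0°) eclipsed 2.7; iPr(120°)/CHO(120°) eclipsed 3.2; Ph(240°)/Cl(240°) eclipsed 3.0 → 8.9 kcal/mol.
B (eclipsed): tBu(0°)/Cl(0°) eclipsed 3.3; iPr(120°)/H(120°) eclipsed 2.0; Ph(240°)/CHO(240°) eclipsed 2.9 → 8.2 kcal/mol.
C (eclipsed): tBu(0°)/CHO(0°) eclipsed 4.0; iPr(120°)/Cl(120°) eclipsed 3.5; Ph(240°)/H(240°) eclipsed 2.1 → 9.6 kcal/mol.
B has the lowest total (8.2 kcal/mol).

B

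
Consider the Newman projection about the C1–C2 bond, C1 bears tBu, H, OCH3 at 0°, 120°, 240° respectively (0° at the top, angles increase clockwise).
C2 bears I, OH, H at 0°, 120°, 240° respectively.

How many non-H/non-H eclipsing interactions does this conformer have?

1

Non-H eclipsing pairs: tBu(0°)/I(0°) — 1 interaction.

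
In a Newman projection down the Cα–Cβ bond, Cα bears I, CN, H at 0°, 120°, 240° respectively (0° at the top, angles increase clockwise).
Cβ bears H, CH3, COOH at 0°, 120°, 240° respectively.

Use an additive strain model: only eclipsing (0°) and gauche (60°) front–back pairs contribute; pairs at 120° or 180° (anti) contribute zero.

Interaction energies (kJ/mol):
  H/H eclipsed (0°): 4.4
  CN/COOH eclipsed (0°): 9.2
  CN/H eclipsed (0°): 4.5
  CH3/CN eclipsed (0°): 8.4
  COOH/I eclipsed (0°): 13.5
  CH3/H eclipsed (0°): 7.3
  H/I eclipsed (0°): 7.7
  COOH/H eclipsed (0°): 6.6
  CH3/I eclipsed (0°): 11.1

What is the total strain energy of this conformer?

This conformer (eclipsed): I(0°)/H(0°) eclipsed 7.7; CN(120°)/CH3(120°) eclipsed 8.4; H(240°)/COOH(240°) eclipsed 6.6 → 22.7 kJ/mol.

22.7 kJ/mol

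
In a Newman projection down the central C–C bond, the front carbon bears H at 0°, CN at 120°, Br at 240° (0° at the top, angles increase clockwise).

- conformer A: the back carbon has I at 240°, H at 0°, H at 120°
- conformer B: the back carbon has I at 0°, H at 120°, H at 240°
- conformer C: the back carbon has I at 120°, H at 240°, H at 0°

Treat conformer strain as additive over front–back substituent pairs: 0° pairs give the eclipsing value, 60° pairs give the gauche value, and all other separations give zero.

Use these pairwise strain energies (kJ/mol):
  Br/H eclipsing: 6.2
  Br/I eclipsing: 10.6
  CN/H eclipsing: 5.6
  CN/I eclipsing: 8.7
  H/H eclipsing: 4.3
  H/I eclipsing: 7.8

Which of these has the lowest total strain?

A (eclipsed): H(0°)/H(0°) eclipsed 4.3; CN(120°)/H(120°) eclipsed 5.6; Br(240°)/I(240°) eclipsed 10.6 → 20.5 kJ/mol.
B (eclipsed): H(0°)/I(0°) eclipsed 7.8; CN(120°)/H(120°) eclipsed 5.6; Br(240°)/H(240°) eclipsed 6.2 → 19.6 kJ/mol.
C (eclipsed): H(0°)/H(0°) eclipsed 4.3; CN(120°)/I(120°) eclipsed 8.7; Br(240°)/H(240°) eclipsed 6.2 → 19.2 kJ/mol.
C has the lowest total (19.2 kJ/mol).

C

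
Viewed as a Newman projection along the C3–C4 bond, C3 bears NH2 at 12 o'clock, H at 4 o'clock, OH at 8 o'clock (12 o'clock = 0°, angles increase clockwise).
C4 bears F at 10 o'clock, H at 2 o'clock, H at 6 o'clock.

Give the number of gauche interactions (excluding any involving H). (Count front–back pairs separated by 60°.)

Non-H gauche pairs: NH2(0°)/F(300°); OH(240°)/F(300°) — 2 interactions.

2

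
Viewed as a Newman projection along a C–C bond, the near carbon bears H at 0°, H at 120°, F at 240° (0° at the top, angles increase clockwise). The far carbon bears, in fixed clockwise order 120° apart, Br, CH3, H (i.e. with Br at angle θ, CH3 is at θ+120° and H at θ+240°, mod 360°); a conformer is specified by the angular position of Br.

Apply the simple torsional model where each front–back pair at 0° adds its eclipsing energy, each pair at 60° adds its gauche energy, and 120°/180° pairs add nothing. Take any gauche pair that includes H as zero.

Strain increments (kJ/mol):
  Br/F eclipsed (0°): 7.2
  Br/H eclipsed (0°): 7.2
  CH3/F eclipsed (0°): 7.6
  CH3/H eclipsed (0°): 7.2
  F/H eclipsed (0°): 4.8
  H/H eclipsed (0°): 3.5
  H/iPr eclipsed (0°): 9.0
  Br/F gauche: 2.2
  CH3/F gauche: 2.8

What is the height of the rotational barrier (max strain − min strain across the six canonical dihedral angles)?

Br at 0° (eclipsed): H(0°)/Br(0°) eclipsed 7.2; H(120°)/CH3(120°) eclipsed 7.2; F(240°)/H(240°) eclipsed 4.8 → 19.2 kJ/mol.
Br at 60° (staggered): F(240°)/CH3(180°) gauche 2.8 → 2.8 kJ/mol.
Br at 120° (eclipsed): H(0°)/H(0°) eclipsed 3.5; H(120°)/Br(120°) eclipsed 7.2; F(240°)/CH3(240°) eclipsed 7.6 → 18.3 kJ/mol.
Br at 180° (staggered): F(240°)/Br(180°) gauche 2.2; F(240°)/CH3(300°) gauche 2.8 → 5.0 kJ/mol.
Br at 240° (eclipsed): H(0°)/CH3(0°) eclipsed 7.2; H(120°)/H(120°) eclipsed 3.5; F(240°)/Br(240°) eclipsed 7.2 → 17.9 kJ/mol.
Br at 300° (staggered): F(240°)/Br(300°) gauche 2.2 → 2.2 kJ/mol.
Max at 0° (19.2 kJ/mol), min at 300° (2.2 kJ/mol); barrier = 17.0 kJ/mol.

17.0 kJ/mol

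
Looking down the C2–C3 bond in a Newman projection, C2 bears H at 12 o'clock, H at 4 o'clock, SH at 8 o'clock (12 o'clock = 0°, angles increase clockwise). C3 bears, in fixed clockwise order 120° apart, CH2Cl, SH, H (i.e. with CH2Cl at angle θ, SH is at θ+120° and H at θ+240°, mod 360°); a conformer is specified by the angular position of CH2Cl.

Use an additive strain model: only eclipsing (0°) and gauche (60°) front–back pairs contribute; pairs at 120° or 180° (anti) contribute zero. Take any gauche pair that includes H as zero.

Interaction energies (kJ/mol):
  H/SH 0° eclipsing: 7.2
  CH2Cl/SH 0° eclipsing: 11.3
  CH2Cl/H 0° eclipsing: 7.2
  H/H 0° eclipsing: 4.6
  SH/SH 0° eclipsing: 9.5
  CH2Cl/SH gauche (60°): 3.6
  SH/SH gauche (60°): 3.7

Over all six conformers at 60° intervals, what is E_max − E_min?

CH2Cl at 0° (eclipsed): H(0°)/CH2Cl(0°) eclipsed 7.2; H(120°)/SH(120°) eclipsed 7.2; SH(240°)/H(240°) eclipsed 7.2 → 21.6 kJ/mol.
CH2Cl at 60° (staggered): SH(240°)/SH(180°) gauche 3.7 → 3.7 kJ/mol.
CH2Cl at 120° (eclipsed): H(0°)/H(0°) eclipsed 4.6; H(120°)/CH2Cl(120°) eclipsed 7.2; SH(240°)/SH(240°) eclipsed 9.5 → 21.3 kJ/mol.
CH2Cl at 180° (staggered): SH(240°)/CH2Cl(180°) gauche 3.6; SH(240°)/SH(300°) gauche 3.7 → 7.3 kJ/mol.
CH2Cl at 240° (eclipsed): H(0°)/SH(0°) eclipsed 7.2; H(120°)/H(120°) eclipsed 4.6; SH(240°)/CH2Cl(240°) eclipsed 11.3 → 23.1 kJ/mol.
CH2Cl at 300° (staggered): SH(240°)/CH2Cl(300°) gauche 3.6 → 3.6 kJ/mol.
Max at 240° (23.1 kJ/mol), min at 300° (3.6 kJ/mol); barrier = 19.5 kJ/mol.

19.5 kJ/mol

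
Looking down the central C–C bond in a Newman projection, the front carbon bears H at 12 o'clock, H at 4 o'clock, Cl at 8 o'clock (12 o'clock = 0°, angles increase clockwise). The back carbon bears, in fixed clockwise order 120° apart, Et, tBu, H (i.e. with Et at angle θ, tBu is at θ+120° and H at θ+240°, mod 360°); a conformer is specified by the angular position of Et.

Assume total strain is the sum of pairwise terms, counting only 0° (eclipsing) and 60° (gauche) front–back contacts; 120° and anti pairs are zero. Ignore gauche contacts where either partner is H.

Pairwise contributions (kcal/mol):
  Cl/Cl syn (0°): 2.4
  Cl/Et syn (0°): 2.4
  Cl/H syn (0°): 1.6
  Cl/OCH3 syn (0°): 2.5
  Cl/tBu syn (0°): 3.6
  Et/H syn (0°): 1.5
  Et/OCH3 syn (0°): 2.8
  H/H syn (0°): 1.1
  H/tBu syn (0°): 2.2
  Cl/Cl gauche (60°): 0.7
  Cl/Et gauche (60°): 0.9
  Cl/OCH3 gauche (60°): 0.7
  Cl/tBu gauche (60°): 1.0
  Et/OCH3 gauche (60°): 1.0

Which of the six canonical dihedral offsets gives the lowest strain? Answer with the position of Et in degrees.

Et at 0° is eclipsed. H at 0° is eclipsed with Et at 0° (1.5); H at 120° is eclipsed with tBu at 120° (2.2); Cl at 240° is eclipsed with H at 240° (1.6). Total 5.3 kcal/mol.
Et at 60° is staggered. Cl at 240° is gauche with tBu at 180° (1.0). Total 1.0 kcal/mol.
Et at 120° is eclipsed. H at 0° is eclipsed with H at 0° (1.1); H at 120° is eclipsed with Et at 120° (1.5); Cl at 240° is eclipsed with tBu at 240° (3.6). Total 6.2 kcal/mol.
Et at 180° is staggered. Cl at 240° is gauche with Et at 180° (0.9); Cl at 240° is gauche with tBu at 300° (1.0). Total 1.9 kcal/mol.
Et at 240° is eclipsed. H at 0° is eclipsed with tBu at 0° (2.2); H at 120° is eclipsed with H at 120° (1.1); Cl at 240° is eclipsed with Et at 240° (2.4). Total 5.7 kcal/mol.
Et at 300° is staggered. Cl at 240° is gauche with Et at 300° (0.9). Total 0.9 kcal/mol.
The minimum (0.9 kcal/mol) occurs with Et at 300°.

300°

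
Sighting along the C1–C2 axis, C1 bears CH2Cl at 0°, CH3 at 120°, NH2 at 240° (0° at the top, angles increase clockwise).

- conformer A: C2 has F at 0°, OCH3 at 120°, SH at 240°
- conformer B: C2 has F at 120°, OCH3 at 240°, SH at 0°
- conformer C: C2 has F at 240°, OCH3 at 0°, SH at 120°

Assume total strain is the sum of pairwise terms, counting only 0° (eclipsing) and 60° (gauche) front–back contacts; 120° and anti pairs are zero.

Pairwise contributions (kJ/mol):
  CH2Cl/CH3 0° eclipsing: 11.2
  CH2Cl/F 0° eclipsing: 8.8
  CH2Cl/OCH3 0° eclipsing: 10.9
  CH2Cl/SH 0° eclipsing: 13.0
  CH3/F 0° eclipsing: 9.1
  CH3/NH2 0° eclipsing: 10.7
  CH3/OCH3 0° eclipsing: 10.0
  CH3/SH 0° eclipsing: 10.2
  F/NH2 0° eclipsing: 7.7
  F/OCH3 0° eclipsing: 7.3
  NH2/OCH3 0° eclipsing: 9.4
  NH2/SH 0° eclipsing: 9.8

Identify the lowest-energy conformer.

A (eclipsed): CH2Cl(0°)/F(0°) eclipsed 8.8; CH3(120°)/OCH3(120°) eclipsed 10.0; NH2(240°)/SH(240°) eclipsed 9.8 → 28.6 kJ/mol.
B (eclipsed): CH2Cl(0°)/SH(0°) eclipsed 13.0; CH3(120°)/F(120°) eclipsed 9.1; NH2(240°)/OCH3(240°) eclipsed 9.4 → 31.5 kJ/mol.
C (eclipsed): CH2Cl(0°)/OCH3(0°) eclipsed 10.9; CH3(120°)/SH(120°) eclipsed 10.2; NH2(240°)/F(240°) eclipsed 7.7 → 28.8 kJ/mol.
A has the lowest total (28.6 kJ/mol).

A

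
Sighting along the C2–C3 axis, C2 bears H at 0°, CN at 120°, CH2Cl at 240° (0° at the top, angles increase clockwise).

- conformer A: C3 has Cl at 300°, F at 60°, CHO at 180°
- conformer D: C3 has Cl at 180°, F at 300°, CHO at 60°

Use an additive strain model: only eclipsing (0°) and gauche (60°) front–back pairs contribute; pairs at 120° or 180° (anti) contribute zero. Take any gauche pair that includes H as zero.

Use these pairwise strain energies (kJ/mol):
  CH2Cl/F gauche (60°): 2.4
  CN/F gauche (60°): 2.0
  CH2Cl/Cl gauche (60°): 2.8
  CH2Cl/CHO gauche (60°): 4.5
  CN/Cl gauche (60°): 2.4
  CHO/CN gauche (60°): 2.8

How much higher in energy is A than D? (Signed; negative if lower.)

+1.7 kJ/mol

A is staggered. CN at 120° is gauche with F at 60° (2.0); CN at 120° is gauche with CHO at 180° (2.8); CH2Cl at 240° is gauche with Cl at 300° (2.8); CH2Cl at 240° is gauche with CHO at 180° (4.5). Total 12.1 kJ/mol.
D is staggered. CN at 120° is gauche with Cl at 180° (2.4); CN at 120° is gauche with CHO at 60° (2.8); CH2Cl at 240° is gauche with Cl at 180° (2.8); CH2Cl at 240° is gauche with F at 300° (2.4). Total 10.4 kJ/mol.
E(A) − E(D) = 12.1 − 10.4 = +1.7 kJ/mol.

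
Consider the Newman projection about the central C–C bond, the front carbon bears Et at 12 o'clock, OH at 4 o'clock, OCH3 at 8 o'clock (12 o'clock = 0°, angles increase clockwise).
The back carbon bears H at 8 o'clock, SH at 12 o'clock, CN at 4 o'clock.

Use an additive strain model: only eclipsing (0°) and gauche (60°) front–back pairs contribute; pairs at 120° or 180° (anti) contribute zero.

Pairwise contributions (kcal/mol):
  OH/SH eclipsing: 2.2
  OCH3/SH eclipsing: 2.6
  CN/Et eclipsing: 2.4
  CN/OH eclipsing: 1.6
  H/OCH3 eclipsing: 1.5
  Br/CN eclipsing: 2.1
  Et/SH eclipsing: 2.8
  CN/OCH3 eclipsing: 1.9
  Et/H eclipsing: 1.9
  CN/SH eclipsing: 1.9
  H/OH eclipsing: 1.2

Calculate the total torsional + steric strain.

This conformer is eclipsed. Et at 0° is eclipsed with SH at 0° (2.8); OH at 120° is eclipsed with CN at 120° (1.6); OCH3 at 240° is eclipsed with H at 240° (1.5). Total 5.9 kcal/mol.

5.9 kcal/mol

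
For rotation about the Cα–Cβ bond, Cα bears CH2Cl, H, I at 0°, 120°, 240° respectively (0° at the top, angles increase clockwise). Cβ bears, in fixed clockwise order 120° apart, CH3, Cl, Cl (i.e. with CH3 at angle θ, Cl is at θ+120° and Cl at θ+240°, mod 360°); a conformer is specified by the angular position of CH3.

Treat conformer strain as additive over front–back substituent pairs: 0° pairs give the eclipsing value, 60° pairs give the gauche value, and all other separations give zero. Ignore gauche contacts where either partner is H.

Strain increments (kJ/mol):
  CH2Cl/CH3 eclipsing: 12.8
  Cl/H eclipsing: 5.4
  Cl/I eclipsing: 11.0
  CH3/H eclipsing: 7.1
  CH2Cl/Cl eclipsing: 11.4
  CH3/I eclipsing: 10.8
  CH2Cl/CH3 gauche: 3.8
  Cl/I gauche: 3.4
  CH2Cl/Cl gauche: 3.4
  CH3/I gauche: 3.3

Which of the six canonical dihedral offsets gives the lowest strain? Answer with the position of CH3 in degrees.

CH3 at 0° (eclipsed): CH2Cl–CH3 eclipsed, H–Cl eclipsed, I–Cl eclipsed; 12.8 + 5.4 + 11.0 = 29.2 kJ/mol.
CH3 at 60° (staggered): CH2Cl–CH3 gauche, CH2Cl–Cl gauche, I–Cl gauche, I–Cl gauche; 3.8 + 3.4 + 3.4 + 3.4 = 14.0 kJ/mol.
CH3 at 120° (eclipsed): CH2Cl–Cl eclipsed, H–CH3 eclipsed, I–Cl eclipsed; 11.4 + 7.1 + 11.0 = 29.5 kJ/mol.
CH3 at 180° (staggered): CH2Cl–Cl gauche, CH2Cl–Cl gauche, I–CH3 gauche, I–Cl gauche; 3.4 + 3.4 + 3.3 + 3.4 = 13.5 kJ/mol.
CH3 at 240° (eclipsed): CH2Cl–Cl eclipsed, H–Cl eclipsed, I–CH3 eclipsed; 11.4 + 5.4 + 10.8 = 27.6 kJ/mol.
CH3 at 300° (staggered): CH2Cl–CH3 gauche, CH2Cl–Cl gauche, I–CH3 gauche, I–Cl gauche; 3.8 + 3.4 + 3.3 + 3.4 = 13.9 kJ/mol.
The minimum (13.5 kJ/mol) occurs with CH3 at 180°.

180°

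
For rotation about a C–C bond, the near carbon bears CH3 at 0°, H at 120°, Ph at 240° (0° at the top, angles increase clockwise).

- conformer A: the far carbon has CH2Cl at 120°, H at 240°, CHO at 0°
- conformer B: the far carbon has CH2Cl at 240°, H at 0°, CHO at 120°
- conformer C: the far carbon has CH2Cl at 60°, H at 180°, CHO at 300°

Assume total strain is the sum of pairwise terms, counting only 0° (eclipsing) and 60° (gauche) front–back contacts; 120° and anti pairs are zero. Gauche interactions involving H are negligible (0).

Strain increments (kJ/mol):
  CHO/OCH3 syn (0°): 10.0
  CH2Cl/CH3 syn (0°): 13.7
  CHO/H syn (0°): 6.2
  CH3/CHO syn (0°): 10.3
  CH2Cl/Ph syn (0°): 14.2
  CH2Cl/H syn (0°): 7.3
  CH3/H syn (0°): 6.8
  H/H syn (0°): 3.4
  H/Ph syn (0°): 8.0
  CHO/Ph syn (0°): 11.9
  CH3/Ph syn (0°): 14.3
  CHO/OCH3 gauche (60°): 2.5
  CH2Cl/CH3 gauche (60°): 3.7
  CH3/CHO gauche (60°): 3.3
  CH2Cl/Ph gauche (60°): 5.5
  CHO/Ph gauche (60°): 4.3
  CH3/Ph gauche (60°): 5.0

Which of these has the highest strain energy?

A is eclipsed. CH3 at 0° is eclipsed with CHO at 0° (10.3); H at 120° is eclipsed with CH2Cl at 120° (7.3); Ph at 240° is eclipsed with H at 240° (8.0). Total 25.6 kJ/mol.
B is eclipsed. CH3 at 0° is eclipsed with H at 0° (6.8); H at 120° is eclipsed with CHO at 120° (6.2); Ph at 240° is eclipsed with CH2Cl at 240° (14.2). Total 27.2 kJ/mol.
C is staggered. CH3 at 0° is gauche with CH2Cl at 60° (3.7); CH3 at 0° is gauche with CHO at 300° (3.3); Ph at 240° is gauche with CHO at 300° (4.3). Total 11.3 kJ/mol.
B has the highest total (27.2 kJ/mol).

B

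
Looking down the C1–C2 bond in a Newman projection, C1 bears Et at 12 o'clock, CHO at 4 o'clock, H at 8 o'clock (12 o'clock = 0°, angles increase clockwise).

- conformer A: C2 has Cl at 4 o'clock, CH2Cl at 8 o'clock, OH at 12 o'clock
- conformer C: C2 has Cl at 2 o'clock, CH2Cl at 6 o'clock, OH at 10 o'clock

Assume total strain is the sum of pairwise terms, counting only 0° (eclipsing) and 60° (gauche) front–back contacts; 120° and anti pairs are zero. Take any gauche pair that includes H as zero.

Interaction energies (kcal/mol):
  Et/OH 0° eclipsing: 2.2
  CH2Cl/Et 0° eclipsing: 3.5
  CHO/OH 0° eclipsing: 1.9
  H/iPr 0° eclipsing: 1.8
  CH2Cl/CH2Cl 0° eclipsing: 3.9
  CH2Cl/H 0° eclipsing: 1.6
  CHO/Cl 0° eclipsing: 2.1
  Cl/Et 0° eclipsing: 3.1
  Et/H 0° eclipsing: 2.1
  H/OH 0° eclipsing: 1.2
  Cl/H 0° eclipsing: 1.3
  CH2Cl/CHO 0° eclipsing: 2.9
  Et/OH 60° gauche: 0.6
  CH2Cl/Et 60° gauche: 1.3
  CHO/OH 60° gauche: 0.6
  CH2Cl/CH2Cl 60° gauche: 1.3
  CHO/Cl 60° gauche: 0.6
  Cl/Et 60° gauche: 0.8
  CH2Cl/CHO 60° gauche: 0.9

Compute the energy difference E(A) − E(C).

A (eclipsed): Et(0°)/OH(0°) eclipsed 2.2; CHO(120°)/Cl(120°) eclipsed 2.1; H(240°)/CH2Cl(240°) eclipsed 1.6 → 5.9 kcal/mol.
C (staggered): Et(0°)/Cl(60°) gauche 0.8; Et(0°)/OH(300°) gauche 0.6; CHO(120°)/Cl(60°) gauche 0.6; CHO(120°)/CH2Cl(180°) gauche 0.9 → 2.9 kcal/mol.
E(A) − E(C) = 5.9 − 2.9 = +3.0 kcal/mol.

+3.0 kcal/mol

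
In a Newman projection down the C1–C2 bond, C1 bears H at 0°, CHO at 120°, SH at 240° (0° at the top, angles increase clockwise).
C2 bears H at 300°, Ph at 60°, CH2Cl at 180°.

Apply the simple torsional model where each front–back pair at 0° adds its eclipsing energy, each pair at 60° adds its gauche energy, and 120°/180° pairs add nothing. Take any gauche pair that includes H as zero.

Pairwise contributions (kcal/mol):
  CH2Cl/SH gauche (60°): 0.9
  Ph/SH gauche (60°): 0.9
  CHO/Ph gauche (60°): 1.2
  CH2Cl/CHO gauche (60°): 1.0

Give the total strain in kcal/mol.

3.1 kcal/mol

This conformer (staggered): CHO–Ph gauche, CHO–CH2Cl gauche, SH–CH2Cl gauche; 1.2 + 1.0 + 0.9 = 3.1 kcal/mol.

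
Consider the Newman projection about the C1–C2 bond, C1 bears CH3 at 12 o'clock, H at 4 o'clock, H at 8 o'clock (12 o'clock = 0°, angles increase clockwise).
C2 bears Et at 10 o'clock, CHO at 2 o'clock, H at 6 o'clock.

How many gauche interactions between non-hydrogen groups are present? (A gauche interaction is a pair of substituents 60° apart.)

Non-H gauche pairs: CH3(0°)/Et(300°); CH3(0°)/CHO(60°) — 2 interactions.

2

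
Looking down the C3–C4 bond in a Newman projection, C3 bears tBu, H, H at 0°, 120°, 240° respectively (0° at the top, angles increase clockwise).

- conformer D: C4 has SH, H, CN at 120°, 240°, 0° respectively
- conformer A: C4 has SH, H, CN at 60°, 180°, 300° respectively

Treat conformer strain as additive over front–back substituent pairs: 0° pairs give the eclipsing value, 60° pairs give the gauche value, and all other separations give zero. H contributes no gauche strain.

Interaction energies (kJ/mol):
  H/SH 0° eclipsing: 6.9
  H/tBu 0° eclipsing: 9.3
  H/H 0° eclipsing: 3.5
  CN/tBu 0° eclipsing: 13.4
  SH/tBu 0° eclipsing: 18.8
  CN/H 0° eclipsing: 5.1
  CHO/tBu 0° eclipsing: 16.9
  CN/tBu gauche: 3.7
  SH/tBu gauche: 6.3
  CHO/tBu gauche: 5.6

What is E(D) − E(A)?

+13.8 kJ/mol

D (eclipsed): tBu–CN eclipsed, H–SH eclipsed, H–H eclipsed; 13.4 + 6.9 + 3.5 = 23.8 kJ/mol.
A (staggered): tBu–SH gauche, tBu–CN gauche; 6.3 + 3.7 = 10.0 kJ/mol.
E(D) − E(A) = 23.8 − 10.0 = +13.8 kJ/mol.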